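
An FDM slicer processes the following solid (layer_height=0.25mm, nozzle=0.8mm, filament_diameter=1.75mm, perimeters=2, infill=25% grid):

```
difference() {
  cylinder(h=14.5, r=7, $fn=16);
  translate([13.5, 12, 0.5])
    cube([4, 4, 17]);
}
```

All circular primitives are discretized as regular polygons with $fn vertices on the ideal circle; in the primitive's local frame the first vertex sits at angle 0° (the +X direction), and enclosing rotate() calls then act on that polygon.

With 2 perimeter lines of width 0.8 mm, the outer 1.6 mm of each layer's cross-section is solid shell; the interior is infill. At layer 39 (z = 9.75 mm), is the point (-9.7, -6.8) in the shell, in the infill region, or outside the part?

outside

At z = 9.75 mm: the cylinder: section is a regular 16-gon, circumradius r=7; the cube at (13.5, 12) is present — its section is the full 4×4 rectangle; Subtracting the remaining from the first: starting from the r=7 cylinder, the 4×4 cube at (13.5, 12) misses the remaining region (no effect) — 1 connected region. Overall, the cross-section is a single solid region. The nearest boundary edge runs (-4.95, -4.95)→(-6.47, -2.68); distance from the point to it = 4.98 mm. The point is not inside any of the regions above, so it lies outside the cross-section (4.98 mm from the nearest boundary).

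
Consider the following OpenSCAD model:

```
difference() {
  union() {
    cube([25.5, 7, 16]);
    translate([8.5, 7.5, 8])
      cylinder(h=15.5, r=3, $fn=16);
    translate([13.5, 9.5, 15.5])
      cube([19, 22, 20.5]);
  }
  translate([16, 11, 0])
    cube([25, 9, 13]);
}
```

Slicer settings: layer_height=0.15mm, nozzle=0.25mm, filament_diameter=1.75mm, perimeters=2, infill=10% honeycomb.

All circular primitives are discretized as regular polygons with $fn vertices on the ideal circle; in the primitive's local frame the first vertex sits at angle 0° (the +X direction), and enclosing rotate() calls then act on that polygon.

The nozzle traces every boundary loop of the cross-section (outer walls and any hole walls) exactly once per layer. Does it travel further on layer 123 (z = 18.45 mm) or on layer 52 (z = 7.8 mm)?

layer 123 (z = 18.45 mm)

Layer 123 (z = 18.45): the cube is absent (z outside [0, 16]); the r=3 cylinder at (8.5, 7.5) contributes a regular 16-gon of circumradius 3 (perimeter = 2·16·3.000·sin(180°/16) = 18.73 mm); the cube at (13.5, 9.5) (footprint 19×22) is included at this height (perimeter 82.00 mm); Taking the union: the 2 present regions are separate (no shared area or edge), so areas and boundary lengths simply add and each stays a separate island — boundary = 100.73 mm; the cube at (16, 11) is not intersected at this z (z outside [0, 13]); Subtracting the remaining from the first: none of the subtracted shapes is present at this height, so the result so far is unchanged — boundary = 100.73 mm. So its perimeter = 100.73 mm. Layer 52 (z = 7.8): the cube is present — its section is the full 25.5×7 rectangle (perimeter 65.00 mm); the cylinder at (8.5, 7.5) is absent (z outside [8, 23.5]); the cube at (13.5, 9.5) is not intersected at this z (z outside [15.5, 36]); Merging all regions: only the 25.5×7 cube is present, so the union is just that shape — boundary = 65.00 mm; the 25×9 cube at (16, 11) contributes its full rectangle (perimeter 68.00 mm); After the difference (first − rest): starting from the result so far, the 25×9 cube at (16, 11) misses the remaining region (no effect) — boundary = 65.00 mm. So its perimeter = 65.00 mm. Layer 123 is larger (100.73 vs 65.00 mm).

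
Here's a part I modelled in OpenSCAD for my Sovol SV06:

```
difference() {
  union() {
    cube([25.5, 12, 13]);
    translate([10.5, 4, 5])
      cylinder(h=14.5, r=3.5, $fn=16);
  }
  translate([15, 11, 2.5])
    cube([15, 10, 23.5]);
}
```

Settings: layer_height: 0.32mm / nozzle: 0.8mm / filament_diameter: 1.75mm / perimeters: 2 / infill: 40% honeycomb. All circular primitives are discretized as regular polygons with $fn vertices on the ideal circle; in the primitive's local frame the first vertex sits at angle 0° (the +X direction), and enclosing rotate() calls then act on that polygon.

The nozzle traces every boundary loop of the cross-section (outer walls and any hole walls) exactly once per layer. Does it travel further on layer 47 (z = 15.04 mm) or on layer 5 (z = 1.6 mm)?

layer 5 (z = 1.6 mm)

Layer 47 (z = 15.04): the cube is absent (z outside [0, 13]); the r=3.5 cylinder at (10.5, 4) gives a regular 16-gon of circumradius 3.5 (constant along its height) (perimeter = 2·16·3.500·sin(180°/16) = 21.85 mm); Combining (union): only the r=3.5 cylinder at (10.5, 4) is present, so the union is just that shape — boundary = 21.85 mm; the 15×10 cube at (15, 11) contributes its full rectangle (perimeter 50.00 mm); After the difference (first − rest): starting from the result so far, the 15×10 cube at (15, 11) misses the remaining region (no effect) — boundary = 21.85 mm. So its perimeter = 21.85 mm. Layer 5 (z = 1.6): the cube is present — its section is the full 25.5×12 rectangle (perimeter 75.00 mm); the cylinder at (10.5, 4) is not intersected at this z (z outside [5, 19.5]); Combining (union): only the 25.5×12 cube is present, so the union is just that shape — boundary = 75.00 mm; the cube at (15, 11) does not reach this height (z outside [2.5, 26]); Taking the first minus the rest: none of the subtracted shapes is present at this height, so that combined region is unchanged — boundary = 75.00 mm. So its perimeter = 75.00 mm. Layer 5 is larger (75.00 vs 21.85 mm).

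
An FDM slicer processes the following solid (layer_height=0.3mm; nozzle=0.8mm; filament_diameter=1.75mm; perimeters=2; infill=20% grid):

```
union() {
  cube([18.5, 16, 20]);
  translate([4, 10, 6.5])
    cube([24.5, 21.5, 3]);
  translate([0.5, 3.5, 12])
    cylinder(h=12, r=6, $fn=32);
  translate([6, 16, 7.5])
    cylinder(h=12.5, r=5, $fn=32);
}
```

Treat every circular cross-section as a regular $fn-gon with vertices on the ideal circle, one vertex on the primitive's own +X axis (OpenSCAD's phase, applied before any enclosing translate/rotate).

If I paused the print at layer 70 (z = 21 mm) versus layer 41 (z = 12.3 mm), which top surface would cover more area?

Layer 70 (z = 21): the cube is not intersected at this z (z outside [0, 20]); the cube at (4, 10) does not reach this height (z outside [6.5, 9.5]); the r=6 cylinder at (0.5, 3.5) gives a regular 32-gon of circumradius 6 (constant along its height) (area = (32/2)·6.000²·sin(360°/32) = 112.37 mm²); the cylinder at (6, 16) is absent (z outside [7.5, 20]); Combining (union): only the r=6 cylinder at (0.5, 3.5) is present, so the union is just that shape — area = 112.37 mm². So its area = 112.37 mm². Layer 41 (z = 12.3): the 18.5×16 cube contributes its full rectangle (area 296.00 mm²); the cube at (4, 10) does not reach this height (z outside [6.5, 9.5]); the r=6 cylinder at (0.5, 3.5) gives a regular 32-gon of circumradius 6 (constant along its height) (area = (32/2)·6.000²·sin(360°/32) = 112.37 mm²); the cylinder at (6, 16): section is a regular 32-gon, circumradius r=5 (area = (32/2)·5.000²·sin(360°/32) = 78.04 mm²); Taking the union: the regions partially overlap — summed areas 486.41 mm² minus the doubly-counted overlap 91.52 mm² gives 394.89 mm² — area = 394.89 mm². So its area = 394.89 mm². Layer 41 is larger (394.89 vs 112.37 mm²).

layer 41 (z = 12.3 mm)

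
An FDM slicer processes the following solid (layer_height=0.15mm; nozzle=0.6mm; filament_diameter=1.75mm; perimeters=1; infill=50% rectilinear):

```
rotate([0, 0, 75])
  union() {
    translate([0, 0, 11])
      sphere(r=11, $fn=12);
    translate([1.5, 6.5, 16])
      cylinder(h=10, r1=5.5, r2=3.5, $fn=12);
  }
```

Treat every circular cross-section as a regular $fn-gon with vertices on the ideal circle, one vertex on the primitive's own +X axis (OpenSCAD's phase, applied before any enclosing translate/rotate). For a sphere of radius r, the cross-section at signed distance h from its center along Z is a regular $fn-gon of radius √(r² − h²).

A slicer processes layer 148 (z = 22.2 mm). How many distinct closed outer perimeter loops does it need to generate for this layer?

At z = 22.2 mm: the sphere is not intersected at this z (|z−center|=11.200 > r=11); the cone at (1.5, 6.5): at t=0.620 of its height the radius interpolates to r₁+(r₂−r₁)t = 4.260, giving a regular 12-gon of that circumradius; Combining (union): only the cone at (1.5, 6.5) is present, so the union is just that shape — 1 connected region; (whole slice rotated 75° about Z — lengths, areas and connectivity unchanged). The result has 1 disconnected region.

1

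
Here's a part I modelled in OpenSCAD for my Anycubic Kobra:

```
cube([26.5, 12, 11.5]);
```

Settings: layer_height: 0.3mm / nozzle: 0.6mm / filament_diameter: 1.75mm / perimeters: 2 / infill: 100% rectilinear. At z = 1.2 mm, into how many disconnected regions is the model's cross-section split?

At z = 1.2 mm: the cube is present — its section is the full 26.5×12 rectangle. The result has 1 disconnected region.

1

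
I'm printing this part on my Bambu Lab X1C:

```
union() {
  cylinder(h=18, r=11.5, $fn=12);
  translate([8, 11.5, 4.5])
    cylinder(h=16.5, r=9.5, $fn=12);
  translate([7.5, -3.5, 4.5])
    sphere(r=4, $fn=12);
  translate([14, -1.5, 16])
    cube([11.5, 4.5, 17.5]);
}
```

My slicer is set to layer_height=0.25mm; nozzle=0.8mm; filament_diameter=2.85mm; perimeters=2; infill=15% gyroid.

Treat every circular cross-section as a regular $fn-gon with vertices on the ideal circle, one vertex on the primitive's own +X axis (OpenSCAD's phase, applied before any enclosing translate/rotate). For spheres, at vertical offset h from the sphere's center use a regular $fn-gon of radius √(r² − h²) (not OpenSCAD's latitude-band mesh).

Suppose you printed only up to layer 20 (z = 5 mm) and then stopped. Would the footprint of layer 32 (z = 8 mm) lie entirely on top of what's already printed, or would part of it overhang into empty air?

entirely on top

Compare the two slices. At z = 5: the cylinder: section is a regular 12-gon, circumradius r=11.5 (area = (12/2)·11.500²·sin(360°/12) = 396.75 mm²); the r=9.5 cylinder at (8, 11.5) gives a regular 12-gon of circumradius 9.5 (constant along its height) (area = (12/2)·9.500²·sin(360°/12) = 270.75 mm²); the sphere at (7.5, -3.5): section is a regular 12-gon, circumradius = √(r²−h²) = √(4²−0.5²) = 3.969 (area = (12/2)·3.969²·sin(360°/12) = 47.25 mm²); the cube at (14, -1.5) is not intersected at this z (z outside [16, 33.5]); Taking the union: the regions partially overlap — summed areas 714.75 mm² minus the doubly-counted overlap 110.56 mm² gives 604.19 mm² — area = 604.19 mm². At z = 8: the r=11.5 cylinder contributes a regular 12-gon of circumradius 11.5 (area = (12/2)·11.500²·sin(360°/12) = 396.75 mm²); the r=9.5 cylinder at (8, 11.5) contributes a regular 12-gon of circumradius 9.5 (area = (12/2)·9.500²·sin(360°/12) = 270.75 mm²); the r=4 sphere at (7.5, -3.5) slices to a regular 12-gon of circumradius 1.936 (√(r²−h²) with h=3.5 from center) (area = (12/2)·1.936²·sin(360°/12) = 11.25 mm²); the cube at (14, -1.5) is absent (z outside [16, 33.5]); Combining (union): the regions partially overlap — summed areas 678.75 mm² minus the doubly-counted overlap 78.28 mm² gives 600.47 mm² — area = 600.47 mm². Checking containment: the cross-section at z = 8 is a subset of the cross-section at z = 5.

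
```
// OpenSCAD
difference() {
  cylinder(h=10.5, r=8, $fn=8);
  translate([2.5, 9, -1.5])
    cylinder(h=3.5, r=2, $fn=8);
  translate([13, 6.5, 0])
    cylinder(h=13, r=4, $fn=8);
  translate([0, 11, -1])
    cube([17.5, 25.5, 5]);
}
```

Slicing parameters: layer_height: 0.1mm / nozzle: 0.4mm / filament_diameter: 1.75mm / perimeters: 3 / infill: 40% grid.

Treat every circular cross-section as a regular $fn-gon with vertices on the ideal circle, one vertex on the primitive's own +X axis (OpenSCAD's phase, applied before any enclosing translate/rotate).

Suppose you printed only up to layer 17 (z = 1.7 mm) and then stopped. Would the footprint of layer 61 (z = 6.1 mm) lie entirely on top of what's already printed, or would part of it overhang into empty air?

entirely on top

Compare the two slices. At z = 1.7: the cylinder: section is a regular 8-gon, circumradius r=8 (area = (8/2)·8.000²·sin(360°/8) = 181.02 mm²); the r=2 cylinder at (2.5, 9) contributes a regular 8-gon of circumradius 2 (area = (8/2)·2.000²·sin(360°/8) = 11.31 mm²); the r=4 cylinder at (13, 6.5) contributes a regular 8-gon of circumradius 4 (area = (8/2)·4.000²·sin(360°/8) = 45.25 mm²); the cube at (0, 11) (footprint 17.5×25.5) is included at this height (area 446.25 mm²); After the difference (first − rest): starting from the r=8 cylinder (181.02 mm²), the r=2 cylinder at (2.5, 9) misses the remaining region (no effect); the r=4 cylinder at (13, 6.5) misses the remaining region (no effect); the 17.5×25.5 cube at (0, 11) misses the remaining region (no effect) — area = 181.02 mm². At z = 6.1: the cylinder: section is a regular 8-gon, circumradius r=8 (area = (8/2)·8.000²·sin(360°/8) = 181.02 mm²); the cylinder at (2.5, 9) is absent (z outside [-1.5, 2]); the cylinder at (13, 6.5): section is a regular 8-gon, circumradius r=4 (area = (8/2)·4.000²·sin(360°/8) = 45.25 mm²); the cube at (0, 11) does not reach this height (z outside [-1, 4]); Subtracting the remaining from the first: starting from the r=8 cylinder (181.02 mm²), the r=4 cylinder at (13, 6.5) misses the remaining region (no effect) — area = 181.02 mm². Checking containment: the cross-section at z = 6.1 is a subset of the cross-section at z = 1.7.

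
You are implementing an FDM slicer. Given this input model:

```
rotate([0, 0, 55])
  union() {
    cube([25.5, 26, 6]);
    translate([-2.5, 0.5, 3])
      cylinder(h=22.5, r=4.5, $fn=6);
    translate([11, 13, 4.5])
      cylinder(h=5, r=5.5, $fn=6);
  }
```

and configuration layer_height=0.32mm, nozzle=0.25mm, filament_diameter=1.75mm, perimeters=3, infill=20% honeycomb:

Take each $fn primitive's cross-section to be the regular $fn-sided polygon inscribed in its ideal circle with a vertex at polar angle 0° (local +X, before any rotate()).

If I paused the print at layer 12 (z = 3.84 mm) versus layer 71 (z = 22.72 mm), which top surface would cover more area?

layer 12 (z = 3.84 mm)

Layer 12 (z = 3.84): the cube (footprint 25.5×26) is included at this height (area 663.00 mm²); the r=4.5 cylinder at (-2.5, 0.5) gives a regular 6-gon of circumradius 4.5 (constant along its height) (area = (6/2)·4.500²·sin(360°/6) = 52.61 mm²); the cylinder at (11, 13) does not reach this height (z outside [4.5, 9.5]); Combining (union): the regions partially overlap — summed areas 715.61 mm² minus the doubly-counted overlap 4.39 mm² gives 711.22 mm² — area = 711.22 mm²; (whole slice rotated 55° about Z — lengths, areas and connectivity unchanged). So its area = 711.22 mm². Layer 71 (z = 22.72): the cube is absent (z outside [0, 6]); the r=4.5 cylinder at (-2.5, 0.5) gives a regular 6-gon of circumradius 4.5 (constant along its height) (area = (6/2)·4.500²·sin(360°/6) = 52.61 mm²); the cylinder at (11, 13) is not intersected at this z (z outside [4.5, 9.5]); Merging all regions: only the r=4.5 cylinder at (-2.5, 0.5) is present, so the union is just that shape — area = 52.61 mm²; (rotated 55° about Z; rotation is an isometry so areas/perimeters/island counts are preserved). So its area = 52.61 mm². Layer 12 is larger (711.22 vs 52.61 mm²).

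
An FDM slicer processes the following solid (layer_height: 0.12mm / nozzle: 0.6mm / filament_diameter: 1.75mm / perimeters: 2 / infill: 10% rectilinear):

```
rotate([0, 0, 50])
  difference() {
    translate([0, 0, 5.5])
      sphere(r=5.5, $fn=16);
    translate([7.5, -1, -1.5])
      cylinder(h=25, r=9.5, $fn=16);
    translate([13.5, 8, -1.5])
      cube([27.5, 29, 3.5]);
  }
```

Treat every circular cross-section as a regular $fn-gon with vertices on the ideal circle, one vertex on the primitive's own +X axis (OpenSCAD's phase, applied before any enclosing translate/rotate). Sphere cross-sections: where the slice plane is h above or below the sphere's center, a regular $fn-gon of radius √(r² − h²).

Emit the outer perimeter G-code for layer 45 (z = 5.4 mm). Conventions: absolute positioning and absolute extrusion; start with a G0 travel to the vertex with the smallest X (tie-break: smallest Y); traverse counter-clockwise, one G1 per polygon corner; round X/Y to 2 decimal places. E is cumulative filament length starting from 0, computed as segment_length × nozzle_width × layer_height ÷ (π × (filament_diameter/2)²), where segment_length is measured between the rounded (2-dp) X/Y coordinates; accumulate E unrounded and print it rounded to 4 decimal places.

At z = 5.4 mm: the r=5.5 sphere slices to a regular 16-gon of circumradius 5.499 (√(r²−h²) with h=0.1 from center); the cylinder at (7.5, -1): section is a regular 16-gon, circumradius r=9.5; the cube at (13.5, 8) is not intersected at this z (z outside [-1.5, 2]); Taking the first minus the rest: starting from the r=5.5 sphere, the r=9.5 cylinder at (7.5, -1) partially overlaps it — only the 59.95 mm² overlap (of its 276.30 mm²) is removed, clipping the outline — 1 connected region; (whole slice rotated 50° about Z — lengths, areas and connectivity unchanged). The outline is a single polygon with 13 vertices. Extrusion per mm of travel: 0.6 × 0.12 / (π × 0.875²) = 0.029934. Accumulating E over each segment gives final E = 0.8522.

G0 X-5.48 Y-0.48 Z5.40
G1 X-4.88 Y-2.54 E0.0642
G1 X-3.53 Y-4.21 E0.1285
G1 X-1.65 Y-5.24 E0.1927
G1 X0.48 Y-5.48 E0.2568
G1 X2.54 Y-4.88 E0.3211
G1 X3.57 Y-4.05 E0.3607
G1 X2.73 Y-3.96 E0.3860
G1 X-0.52 Y-2.17 E0.4970
G1 X-2.84 Y0.72 E0.6080
G1 X-3.77 Y3.89 E0.7068
G1 X-4.21 Y3.53 E0.7239
G1 X-5.24 Y1.65 E0.7880
G1 X-5.48 Y-0.48 E0.8522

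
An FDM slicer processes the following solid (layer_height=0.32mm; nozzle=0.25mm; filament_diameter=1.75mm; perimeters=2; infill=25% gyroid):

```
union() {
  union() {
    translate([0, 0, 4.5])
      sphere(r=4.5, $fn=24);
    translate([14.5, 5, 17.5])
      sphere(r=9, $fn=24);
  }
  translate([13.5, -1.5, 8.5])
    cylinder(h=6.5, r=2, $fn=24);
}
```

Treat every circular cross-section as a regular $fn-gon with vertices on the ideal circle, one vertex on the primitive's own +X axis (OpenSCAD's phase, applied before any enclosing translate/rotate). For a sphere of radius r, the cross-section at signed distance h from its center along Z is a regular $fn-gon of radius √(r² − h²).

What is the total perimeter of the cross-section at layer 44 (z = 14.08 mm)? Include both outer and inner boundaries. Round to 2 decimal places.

52.29 mm

At z = 14.08 mm: the sphere is not intersected at this z (|z−center|=9.580 > r=4.5); the r=9 sphere at (14.5, 5) contributes a regular 24-gon of circumradius √(9²−3.42²) = 8.325 (perimeter = 2·24·8.325·sin(180°/24) = 52.16 mm); Taking the union: only the r=9 sphere at (14.5, 5) is present, so the union is just that shape — boundary = 52.16 mm; the r=2 cylinder at (13.5, -1.5) contributes a regular 24-gon of circumradius 2 (perimeter = 2·24·2.000·sin(180°/24) = 12.53 mm); Combining (union): the regions partially overlap (shared area 11.97 mm²), so the edge portions inside another operand are dropped and the merged outline is re-measured after clipping — boundary = 52.29 mm. Overall, the cross-section is a single solid region. Total boundary length (outer) = 52.29 mm.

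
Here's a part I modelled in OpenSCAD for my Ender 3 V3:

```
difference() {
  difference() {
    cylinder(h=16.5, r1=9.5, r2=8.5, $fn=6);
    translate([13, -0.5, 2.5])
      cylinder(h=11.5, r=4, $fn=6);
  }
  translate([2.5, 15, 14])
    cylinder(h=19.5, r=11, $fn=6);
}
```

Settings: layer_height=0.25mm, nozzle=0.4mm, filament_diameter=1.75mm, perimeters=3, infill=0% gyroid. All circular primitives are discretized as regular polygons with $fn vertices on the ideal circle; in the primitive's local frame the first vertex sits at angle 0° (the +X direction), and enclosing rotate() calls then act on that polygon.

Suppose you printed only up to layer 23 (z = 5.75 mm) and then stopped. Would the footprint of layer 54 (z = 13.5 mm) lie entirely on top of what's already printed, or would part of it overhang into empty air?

entirely on top

Compare the two slices. At z = 5.75: the cone contributes a regular 6-gon of circumradius 9.152 (interpolated between r1=9.5 and r2=8.5 at t=0.348) (area = (6/2)·9.152²·sin(360°/6) = 217.59 mm²); the r=4 cylinder at (13, -0.5) gives a regular 6-gon of circumradius 4 (constant along its height) (area = (6/2)·4.000²·sin(360°/6) = 41.57 mm²); Taking the first minus the rest: starting from the cone (217.59 mm²), the r=4 cylinder at (13, -0.5) misses the remaining region (no effect) — area = 217.59 mm²; the cylinder at (2.5, 15) is absent (z outside [14, 33.5]); After the difference (first − rest): none of the subtracted shapes is present at this height, so that combined region is unchanged — area = 217.59 mm². At z = 13.5: the cone: at t=0.818 of its height the radius interpolates to r₁+(r₂−r₁)t = 8.682, giving a regular 6-gon of that circumradius (area = (6/2)·8.682²·sin(360°/6) = 195.83 mm²); the r=4 cylinder at (13, -0.5) contributes a regular 6-gon of circumradius 4 (area = (6/2)·4.000²·sin(360°/6) = 41.57 mm²); After the difference (first − rest): starting from the cone (195.83 mm²), the r=4 cylinder at (13, -0.5) misses the remaining region (no effect) — area = 195.83 mm²; the cylinder at (2.5, 15) is not intersected at this z (z outside [14, 33.5]); Taking the first minus the rest: none of the subtracted shapes is present at this height, so the result so far is unchanged — area = 195.83 mm². Checking containment: the cross-section at z = 13.5 is a subset of the cross-section at z = 5.75.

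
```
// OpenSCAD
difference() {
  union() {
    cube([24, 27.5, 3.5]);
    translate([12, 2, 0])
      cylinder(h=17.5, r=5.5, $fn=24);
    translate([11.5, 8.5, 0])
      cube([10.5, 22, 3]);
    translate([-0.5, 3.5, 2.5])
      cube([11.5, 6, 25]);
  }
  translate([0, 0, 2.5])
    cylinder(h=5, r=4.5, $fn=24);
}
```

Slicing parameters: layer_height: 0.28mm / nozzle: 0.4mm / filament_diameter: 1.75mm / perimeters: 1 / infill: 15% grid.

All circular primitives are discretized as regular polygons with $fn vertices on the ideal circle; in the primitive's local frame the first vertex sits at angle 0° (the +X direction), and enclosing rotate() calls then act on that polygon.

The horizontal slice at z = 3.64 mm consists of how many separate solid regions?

At z = 3.64 mm: the cube is not intersected at this z (z outside [0, 3.5]); the cylinder at (12, 2): section is a regular 24-gon, circumradius r=5.5; the cube at (11.5, 8.5) does not reach this height (z outside [0, 3]); the cube at (-0.5, 3.5) is present — its section is the full 11.5×6 rectangle; Combining (union): the regions partially overlap (shared area 11.45 mm²), so overlapping operands fuse into one piece — 1 connected region; the r=4.5 cylinder gives a regular 24-gon of circumradius 4.5 (constant along its height); After the difference (first − rest): starting from the result so far, the r=4.5 cylinder partially overlaps it — only the 2.34 mm² overlap (of its 62.89 mm²) is removed, clipping the outline — 1 connected region. The result has 1 disconnected region.

1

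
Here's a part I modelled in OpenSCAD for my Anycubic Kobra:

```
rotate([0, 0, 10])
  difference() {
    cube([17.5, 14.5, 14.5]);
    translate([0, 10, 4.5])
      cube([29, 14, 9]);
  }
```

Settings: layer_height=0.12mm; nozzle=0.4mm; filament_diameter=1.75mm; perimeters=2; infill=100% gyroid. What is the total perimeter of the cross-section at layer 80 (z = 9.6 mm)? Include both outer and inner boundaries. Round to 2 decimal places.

At z = 9.6 mm: the 17.5×14.5 cube contributes its full rectangle (perimeter 64.00 mm); the cube at (0, 10) (footprint 29×14) is included at this height (perimeter 86.00 mm); Subtracting the remaining from the first: starting from the 17.5×14.5 cube, the 29×14 cube at (0, 10) partially overlaps it — only the 78.75 mm² overlap (of its 406.00 mm²) is removed, clipping the outline — boundary = 55.00 mm; (whole slice rotated 10° about Z — lengths, areas and connectivity unchanged). Overall, the cross-section is a single solid region. Total boundary length (outer) = 55.00 mm.

55.00 mm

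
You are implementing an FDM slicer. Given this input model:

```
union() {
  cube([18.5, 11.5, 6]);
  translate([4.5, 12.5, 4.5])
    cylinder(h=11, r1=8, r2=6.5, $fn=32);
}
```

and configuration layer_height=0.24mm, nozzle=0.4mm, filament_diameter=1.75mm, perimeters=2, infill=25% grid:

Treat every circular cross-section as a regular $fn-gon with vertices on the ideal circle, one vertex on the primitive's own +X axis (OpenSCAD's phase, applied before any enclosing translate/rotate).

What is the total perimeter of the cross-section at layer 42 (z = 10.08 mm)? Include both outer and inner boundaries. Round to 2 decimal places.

At z = 10.08 mm: the cube is absent (z outside [0, 6]); the cone at (4.5, 12.5): at t=0.507 of its height the radius interpolates to r₁+(r₂−r₁)t = 7.239, giving a regular 32-gon of that circumradius (perimeter = 2·32·7.239·sin(180°/32) = 45.41 mm); Combining (union): only the cone at (4.5, 12.5) is present, so the union is just that shape — boundary = 45.41 mm. Overall, the cross-section is a single solid region. Total boundary length (outer) = 45.41 mm.

45.41 mm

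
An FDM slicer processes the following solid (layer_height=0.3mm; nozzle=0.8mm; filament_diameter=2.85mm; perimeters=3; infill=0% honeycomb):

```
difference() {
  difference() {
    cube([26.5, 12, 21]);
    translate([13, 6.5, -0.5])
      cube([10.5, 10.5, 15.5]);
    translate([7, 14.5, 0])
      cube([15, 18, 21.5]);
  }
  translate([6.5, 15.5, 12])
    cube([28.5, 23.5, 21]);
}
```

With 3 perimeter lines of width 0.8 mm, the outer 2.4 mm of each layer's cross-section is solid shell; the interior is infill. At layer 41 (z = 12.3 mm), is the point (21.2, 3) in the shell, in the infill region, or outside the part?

At z = 12.3 mm: the 26.5×12 cube contributes its full rectangle; the 10.5×10.5 cube at (13, 6.5) contributes its full rectangle; the 15×18 cube at (7, 14.5) contributes its full rectangle; Subtracting the remaining from the first: starting from the 26.5×12 cube, the 10.5×10.5 cube at (13, 6.5) partially overlaps it — only the 57.75 mm² overlap (of its 110.25 mm²) is removed, clipping the outline; the 15×18 cube at (7, 14.5) misses the remaining region (no effect) — 1 connected region; the cube at (6.5, 15.5) (footprint 28.5×23.5) is included at this height; After the difference (first − rest): starting from the result so far, the 28.5×23.5 cube at (6.5, 15.5) misses the remaining region (no effect) — 1 connected region. Overall, the cross-section is a single solid region. The nearest boundary edge runs (26.50, 0.00)→(0.00, 0.00); distance from the point to it = 3.00 mm. The point is inside the cross-section and 3.00 mm from the nearest boundary — more than the 2.4 mm shell width (3 × 0.8), so it's in the infill interior.

infill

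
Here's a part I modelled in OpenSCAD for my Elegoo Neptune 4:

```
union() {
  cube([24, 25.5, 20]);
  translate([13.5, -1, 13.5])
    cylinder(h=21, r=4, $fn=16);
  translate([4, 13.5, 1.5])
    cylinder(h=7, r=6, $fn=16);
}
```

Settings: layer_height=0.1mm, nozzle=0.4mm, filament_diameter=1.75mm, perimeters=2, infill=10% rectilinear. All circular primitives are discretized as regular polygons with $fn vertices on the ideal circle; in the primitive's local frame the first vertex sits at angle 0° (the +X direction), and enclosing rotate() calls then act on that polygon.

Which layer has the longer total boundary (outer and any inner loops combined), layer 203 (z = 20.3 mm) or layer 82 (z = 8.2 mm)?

Layer 203 (z = 20.3): the cube is absent (z outside [0, 20]); the cylinder at (13.5, -1): section is a regular 16-gon, circumradius r=4 (perimeter = 2·16·4.000·sin(180°/16) = 24.97 mm); the cylinder at (4, 13.5) is not intersected at this z (z outside [1.5, 8.5]); Combining (union): only the r=4 cylinder at (13.5, -1) is present, so the union is just that shape — boundary = 24.97 mm. So its perimeter = 24.97 mm. Layer 82 (z = 8.2): the cube (footprint 24×25.5) is included at this height (perimeter 99.00 mm); the cylinder at (13.5, -1) is not intersected at this z (z outside [13.5, 34.5]); the r=6 cylinder at (4, 13.5) gives a regular 16-gon of circumradius 6 (constant along its height) (perimeter = 2·16·6.000·sin(180°/16) = 37.46 mm); Taking the union: the regions partially overlap (shared area 98.56 mm²), so the edge portions inside another operand are dropped and the merged outline is re-measured after clipping — boundary = 100.14 mm. So its perimeter = 100.14 mm. Layer 82 is larger (100.14 vs 24.97 mm).

layer 82 (z = 8.2 mm)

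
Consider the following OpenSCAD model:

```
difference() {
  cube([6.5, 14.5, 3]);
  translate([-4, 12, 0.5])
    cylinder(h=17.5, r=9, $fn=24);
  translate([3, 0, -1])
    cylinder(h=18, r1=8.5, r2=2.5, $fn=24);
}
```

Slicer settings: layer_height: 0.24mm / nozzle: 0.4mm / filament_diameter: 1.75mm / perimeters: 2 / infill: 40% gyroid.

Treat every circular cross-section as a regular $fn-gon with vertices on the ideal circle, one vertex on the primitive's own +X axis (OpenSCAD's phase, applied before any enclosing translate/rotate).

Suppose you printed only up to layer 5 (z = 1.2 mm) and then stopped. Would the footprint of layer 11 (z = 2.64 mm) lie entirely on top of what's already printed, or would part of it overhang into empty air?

Compare the two slices. At z = 1.2: the 6.5×14.5 cube contributes its full rectangle (area 94.25 mm²); the r=9 cylinder at (-4, 12) contributes a regular 24-gon of circumradius 9 (area = (24/2)·9.000²·sin(360°/24) = 251.57 mm²); the cone at (3, 0) (r1=8.5→r2=2.5) has section circumradius 7.767 here — a regular 24-gon (area = (24/2)·7.767²·sin(360°/24) = 187.35 mm²); Taking the first minus the rest: starting from the 6.5×14.5 cube (94.25 mm²), the r=9 cylinder at (-4, 12) partially overlaps it — only the 40.43 mm² overlap (of its 251.57 mm²) is removed, clipping the outline; the cone at (3, 0) partially overlaps it — only the 40.55 mm² overlap (of its 187.35 mm²) is removed, clipping the outline — area = 13.28 mm². At z = 2.64: the cube is present — its section is the full 6.5×14.5 rectangle (area 94.25 mm²); the r=9 cylinder at (-4, 12) gives a regular 24-gon of circumradius 9 (constant along its height) (area = (24/2)·9.000²·sin(360°/24) = 251.57 mm²); the cone at (3, 0) (r1=8.5→r2=2.5) has section circumradius 7.287 here — a regular 24-gon (area = (24/2)·7.287²·sin(360°/24) = 164.91 mm²); After the difference (first − rest): starting from the 6.5×14.5 cube (94.25 mm²), the r=9 cylinder at (-4, 12) partially overlaps it — only the 40.43 mm² overlap (of its 251.57 mm²) is removed, clipping the outline; the cone at (3, 0) partially overlaps it — only the 39.17 mm² overlap (of its 164.91 mm²) is removed, clipping the outline — area = 14.66 mm². Checking containment: at z = 2.64 the cross-section extends beyond the z = 1.2 cross-section by about 1.38 mm².

part overhangs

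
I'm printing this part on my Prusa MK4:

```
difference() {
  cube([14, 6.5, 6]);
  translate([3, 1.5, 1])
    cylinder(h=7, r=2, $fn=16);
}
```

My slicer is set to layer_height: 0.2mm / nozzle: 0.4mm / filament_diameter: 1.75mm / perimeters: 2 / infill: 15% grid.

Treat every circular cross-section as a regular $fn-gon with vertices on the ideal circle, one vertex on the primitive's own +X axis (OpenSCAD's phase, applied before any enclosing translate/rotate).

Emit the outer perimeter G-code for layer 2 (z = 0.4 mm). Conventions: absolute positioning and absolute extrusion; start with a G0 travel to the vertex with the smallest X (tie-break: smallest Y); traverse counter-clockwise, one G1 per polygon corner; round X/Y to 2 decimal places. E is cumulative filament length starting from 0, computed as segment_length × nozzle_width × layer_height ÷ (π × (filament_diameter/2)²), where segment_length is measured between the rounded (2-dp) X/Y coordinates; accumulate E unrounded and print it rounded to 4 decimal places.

At z = 0.4 mm: the cube is present — its section is the full 14×6.5 rectangle; the cylinder at (3, 1.5) is not intersected at this z (z outside [1, 8]); After the difference (first − rest): none of the subtracted shapes is present at this height, so the 14×6.5 cube is unchanged — 1 connected region. The outline is a single polygon with 4 vertices. Extrusion per mm of travel: 0.4 × 0.2 / (π × 0.875²) = 0.033260. Accumulating E over each segment gives final E = 1.3637.

G0 X0.00 Y0.00 Z0.40
G1 X14.00 Y0.00 E0.4656
G1 X14.00 Y6.50 E0.6818
G1 X0.00 Y6.50 E1.1475
G1 X0.00 Y0.00 E1.3637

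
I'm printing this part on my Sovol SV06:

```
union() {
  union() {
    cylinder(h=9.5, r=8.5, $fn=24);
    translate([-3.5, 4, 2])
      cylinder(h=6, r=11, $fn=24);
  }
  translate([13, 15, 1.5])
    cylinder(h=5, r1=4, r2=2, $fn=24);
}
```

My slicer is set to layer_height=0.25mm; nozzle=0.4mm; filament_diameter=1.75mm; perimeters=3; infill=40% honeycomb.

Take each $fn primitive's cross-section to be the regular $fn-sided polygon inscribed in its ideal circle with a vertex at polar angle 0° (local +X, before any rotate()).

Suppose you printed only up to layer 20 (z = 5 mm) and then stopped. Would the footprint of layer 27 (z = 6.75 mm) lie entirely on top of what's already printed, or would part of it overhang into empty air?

Compare the two slices. At z = 5: the cylinder: section is a regular 24-gon, circumradius r=8.5 (area = (24/2)·8.500²·sin(360°/24) = 224.40 mm²); the r=11 cylinder at (-3.5, 4) gives a regular 24-gon of circumradius 11 (constant along its height) (area = (24/2)·11.000²·sin(360°/24) = 375.81 mm²); Merging all regions: the regions partially overlap — summed areas 600.20 mm² minus the doubly-counted overlap 186.46 mm² gives 413.74 mm² — area = 413.74 mm²; the cone at (13, 15) contributes a regular 24-gon of circumradius 2.600 (interpolated between r1=4 and r2=2 at t=0.700) (area = (24/2)·2.600²·sin(360°/24) = 21.00 mm²); Combining (union): the 2 present regions are separate (no shared area or edge), so areas and boundary lengths simply add and each stays a separate island — area = 434.73 mm². At z = 6.75: the cylinder: section is a regular 24-gon, circumradius r=8.5 (area = (24/2)·8.500²·sin(360°/24) = 224.40 mm²); the r=11 cylinder at (-3.5, 4) gives a regular 24-gon of circumradius 11 (constant along its height) (area = (24/2)·11.000²·sin(360°/24) = 375.81 mm²); Merging all regions: the regions partially overlap — summed areas 600.20 mm² minus the doubly-counted overlap 186.46 mm² gives 413.74 mm² — area = 413.74 mm²; the cone at (13, 15) is not intersected at this z (z outside [1.5, 6.5]); Merging all regions: only that combined region is present, so the union is just that shape — area = 413.74 mm². Checking containment: the cross-section at z = 6.75 is a subset of the cross-section at z = 5.

entirely on top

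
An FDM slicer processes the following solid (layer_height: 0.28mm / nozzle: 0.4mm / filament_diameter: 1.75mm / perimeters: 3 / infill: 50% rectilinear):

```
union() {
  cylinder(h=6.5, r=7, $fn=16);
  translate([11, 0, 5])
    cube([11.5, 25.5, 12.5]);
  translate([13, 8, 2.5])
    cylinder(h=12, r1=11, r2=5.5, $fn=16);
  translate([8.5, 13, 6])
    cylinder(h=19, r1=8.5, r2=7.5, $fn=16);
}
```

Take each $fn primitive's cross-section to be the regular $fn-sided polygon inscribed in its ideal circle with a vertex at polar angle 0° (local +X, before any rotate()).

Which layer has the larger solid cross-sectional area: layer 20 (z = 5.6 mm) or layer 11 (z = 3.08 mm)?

layer 20 (z = 5.6 mm)

Layer 20 (z = 5.6): the r=7 cylinder gives a regular 16-gon of circumradius 7 (constant along its height) (area = (16/2)·7.000²·sin(360°/16) = 150.01 mm²); the cube at (11, 0) (footprint 11.5×25.5) is included at this height (area 293.25 mm²); the cone at (13, 8): at t=0.258 of its height the radius interpolates to r₁+(r₂−r₁)t = 9.579, giving a regular 16-gon of that circumradius (area = (16/2)·9.579²·sin(360°/16) = 280.92 mm²); the cone at (8.5, 13) is not intersected at this z (z outside [6, 25]); Merging all regions: the regions partially overlap — summed areas 724.18 mm² minus the doubly-counted overlap 174.56 mm² gives 549.63 mm² — area = 549.63 mm². So its area = 549.63 mm². Layer 11 (z = 3.08): the r=7 cylinder contributes a regular 16-gon of circumradius 7 (area = (16/2)·7.000²·sin(360°/16) = 150.01 mm²); the cube at (11, 0) is not intersected at this z (z outside [5, 17.5]); the cone at (13, 8) contributes a regular 16-gon of circumradius 10.734 (interpolated between r1=11 and r2=5.5 at t=0.048) (area = (16/2)·10.734²·sin(360°/16) = 352.75 mm²); the cone at (8.5, 13) is absent (z outside [6, 25]); Taking the union: the regions partially overlap — summed areas 502.76 mm² minus the doubly-counted overlap 12.66 mm² gives 490.10 mm² — area = 490.10 mm². So its area = 490.10 mm². Layer 20 is larger (549.63 vs 490.10 mm²).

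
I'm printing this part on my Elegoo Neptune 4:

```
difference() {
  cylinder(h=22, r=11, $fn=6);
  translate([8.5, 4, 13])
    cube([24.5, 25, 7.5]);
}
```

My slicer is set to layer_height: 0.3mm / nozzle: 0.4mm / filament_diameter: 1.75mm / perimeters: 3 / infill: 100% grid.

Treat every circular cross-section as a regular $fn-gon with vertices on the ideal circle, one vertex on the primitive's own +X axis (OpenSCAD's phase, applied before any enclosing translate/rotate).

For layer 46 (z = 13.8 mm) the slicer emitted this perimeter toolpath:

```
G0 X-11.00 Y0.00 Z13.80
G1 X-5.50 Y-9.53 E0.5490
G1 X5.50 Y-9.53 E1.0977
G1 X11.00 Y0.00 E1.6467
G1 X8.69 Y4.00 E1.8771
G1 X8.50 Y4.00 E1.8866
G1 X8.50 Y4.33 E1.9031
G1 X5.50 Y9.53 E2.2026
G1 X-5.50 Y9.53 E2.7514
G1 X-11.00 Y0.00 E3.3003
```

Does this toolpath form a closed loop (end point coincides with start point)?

Start point (G0): (-11.00, 0.00). End point (last G1): the path returns to the start — closed.

yes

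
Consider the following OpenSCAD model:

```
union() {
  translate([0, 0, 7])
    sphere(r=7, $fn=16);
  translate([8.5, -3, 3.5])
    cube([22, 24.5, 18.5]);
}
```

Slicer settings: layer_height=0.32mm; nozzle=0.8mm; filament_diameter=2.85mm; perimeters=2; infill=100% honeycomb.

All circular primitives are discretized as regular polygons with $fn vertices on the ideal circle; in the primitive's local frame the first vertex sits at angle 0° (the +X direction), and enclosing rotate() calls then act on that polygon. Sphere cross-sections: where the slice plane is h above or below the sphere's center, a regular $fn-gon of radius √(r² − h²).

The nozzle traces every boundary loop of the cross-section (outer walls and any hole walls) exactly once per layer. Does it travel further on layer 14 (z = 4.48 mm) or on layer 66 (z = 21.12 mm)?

layer 14 (z = 4.48 mm)

Layer 14 (z = 4.48): the r=7 sphere contributes a regular 16-gon of circumradius √(7²−2.52²) = 6.531 (perimeter = 2·16·6.531·sin(180°/16) = 40.77 mm); the cube at (8.5, -3) (footprint 22×24.5) is included at this height (perimeter 93.00 mm); Taking the union: the 2 present regions are separate (no shared area or edge), so areas and boundary lengths simply add and each stays a separate island — boundary = 133.77 mm. So its perimeter = 133.77 mm. Layer 66 (z = 21.12): the sphere is not intersected at this z (|z−center|=14.120 > r=7); the cube at (8.5, -3) (footprint 22×24.5) is included at this height (perimeter 93.00 mm); Taking the union: only the 22×24.5 cube at (8.5, -3) is present, so the union is just that shape — boundary = 93.00 mm. So its perimeter = 93.00 mm. Layer 14 is larger (133.77 vs 93.00 mm).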